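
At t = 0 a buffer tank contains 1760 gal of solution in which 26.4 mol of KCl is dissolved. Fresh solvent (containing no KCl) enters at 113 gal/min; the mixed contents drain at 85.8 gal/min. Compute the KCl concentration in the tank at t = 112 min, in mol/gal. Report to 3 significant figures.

0.000231 mol/gal

Total volume: dV/dt = Q_in − Q_out = 27.200 gal/min, so V(t) = 1760 + 27.200 t and V(112) = 4806.4 gal.
Solute balance: dm/dt = 0 − Q_out C = −Q_out m/V(t).
dm/m = −Q_out dt/(V₀ + 27.200 t); integrating gives ln(m/m₀) = −(Q_out/(Q_in−Q_out)) ln(V/V₀).
m = m₀ (V₀/V)^(Q_out/(Q_in−Q_out)) = 26.4 × (1760/4806.4)^(3.1544) = 1.1100 mol.
C = m/V = 1.1100/4806.4 = 0.00023094 mol/gal.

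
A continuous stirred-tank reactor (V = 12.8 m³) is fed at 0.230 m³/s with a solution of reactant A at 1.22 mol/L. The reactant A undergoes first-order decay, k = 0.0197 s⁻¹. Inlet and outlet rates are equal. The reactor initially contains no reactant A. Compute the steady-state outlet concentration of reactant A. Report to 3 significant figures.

0.582 mol/L

Species balance: V dC/dt = Q C_in − Q C − k V C.
Steady state (dC/dt = 0): C_ss = Q C_in/(Q + kV) = C_in/(1 + kV/Q).
C_ss = 0.230·1.22/(0.230 + 0.0197·12.8) = 0.28060/0.48216 = 0.58196 mol/L.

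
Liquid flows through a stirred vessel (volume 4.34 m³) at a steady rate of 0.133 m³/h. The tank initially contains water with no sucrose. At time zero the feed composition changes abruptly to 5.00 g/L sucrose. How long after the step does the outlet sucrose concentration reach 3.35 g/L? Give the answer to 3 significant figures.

Transient balance on the dissolved component: V dC/dt = Q(C_in − C), so τ = V/Q = 32.632 h.
C(t) = C_in + (C₀ − C_in) e^(−t/τ). Set C = 3.35 and solve for t:
e^(−t/τ) = (C − C_in)/(C₀ − C_in) = (3.35 − 5.00)/(0 − 5.00) = 0.33000
t = −τ ln(…) = 32.632 × 1.1087 = 36.177 h.

36.2 h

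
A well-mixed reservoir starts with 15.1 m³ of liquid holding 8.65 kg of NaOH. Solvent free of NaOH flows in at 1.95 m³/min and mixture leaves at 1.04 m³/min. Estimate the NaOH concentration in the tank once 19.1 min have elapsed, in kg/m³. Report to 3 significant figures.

Total volume: dV/dt = Q_in − Q_out = 0.91000 m³/min, so V(t) = 15.1 + 0.91000 t and V(19.1) = 32.481 m³.
Solute balance: dm/dt = 0 − Q_out C = −Q_out m/V(t).
dm/m = −Q_out dt/(V₀ + 0.91000 t); integrating gives ln(m/m₀) = −(Q_out/(Q_in−Q_out)) ln(V/V₀).
m = m₀ (V₀/V)^(Q_out/(Q_in−Q_out)) = 8.65 × (15.1/32.481)^(1.1429) = 3.6045 kg.
C = m/V = 3.6045/32.481 = 0.11097 kg/m³.

0.111 kg/m³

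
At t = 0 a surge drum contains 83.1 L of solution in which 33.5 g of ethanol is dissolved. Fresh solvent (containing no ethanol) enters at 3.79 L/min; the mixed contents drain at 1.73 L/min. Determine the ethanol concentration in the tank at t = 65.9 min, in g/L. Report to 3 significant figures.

0.0679 g/L

Total volume: dV/dt = Q_in − Q_out = 2.0600 L/min, so V(t) = 83.1 + 2.0600 t and V(65.9) = 218.85 L.
No ethanol enters, so dm/dt = −Q_out · (m/V).
dm/m = −Q_out dt/(V₀ + 2.0600 t); integrating gives ln(m/m₀) = −(Q_out/(Q_in−Q_out)) ln(V/V₀).
m = m₀ (V₀/V)^(Q_out/(Q_in−Q_out)) = 33.5 × (83.1/218.85)^(0.83981) = 14.855 g.
C = m/V = 14.855/218.85 = 0.067875 g/L.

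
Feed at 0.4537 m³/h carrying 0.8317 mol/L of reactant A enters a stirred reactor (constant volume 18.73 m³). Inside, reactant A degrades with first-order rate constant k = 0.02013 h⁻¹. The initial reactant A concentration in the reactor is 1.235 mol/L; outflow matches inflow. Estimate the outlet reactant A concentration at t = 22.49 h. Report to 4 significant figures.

0.7422 mol/L

Accumulation = in − out − consumed: V dC/dt = Q C_in − Q C − k V C.
This is linear with rate a = Q/V + k = 0.0443532 h⁻¹.
C_ss = Q C_in/(Q + kV) = 0.454227 mol/L; C(t) = C_ss + (C₀ − C_ss) e^(−a t).
C(22.49) = 0.454227 + (0.780773)·e^(−0.0443532·22.49) = 0.454227 + (0.780773)·0.368799 = 0.742176 mol/L.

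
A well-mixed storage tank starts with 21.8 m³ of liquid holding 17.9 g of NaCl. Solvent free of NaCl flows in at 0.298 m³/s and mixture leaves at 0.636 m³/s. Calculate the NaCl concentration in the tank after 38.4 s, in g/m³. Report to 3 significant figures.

Let m(t) be the amount of NaCl. Volume: V(t) = V₀ + (Q_in − Q_out) t = 21.8 − 0.33800 t; V(38.4) = 8.8208 m³.
No NaCl enters, so dm/dt = −Q_out · (m/V).
Separate: dm/m = −Q_out dt/V(t) ⇒ ln(m/m₀) = −(Q_out/(Q_in−Q_out)) ln(V/V₀).
m = m₀ (V₀/V)^(Q_out/(Q_in−Q_out)) = 17.9 × (21.8/8.8208)^(-1.8817) = 3.2618 g.
C = m/V = 3.2618/8.8208 = 0.36979 g/m³.

0.370 g/m³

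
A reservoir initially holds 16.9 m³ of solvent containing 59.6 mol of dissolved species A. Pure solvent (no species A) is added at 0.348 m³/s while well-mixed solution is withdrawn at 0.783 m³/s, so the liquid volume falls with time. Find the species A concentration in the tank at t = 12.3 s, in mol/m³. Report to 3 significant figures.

Total volume: dV/dt = Q_in − Q_out = -0.43500 m³/s, so V(t) = 16.9 − 0.43500 t and V(12.3) = 11.549 m³.
Species balance (pure solvent in): dm/dt = −Q_out · m/V(t).
Separate: dm/m = −Q_out dt/V(t) ⇒ ln(m/m₀) = −(Q_out/(Q_in−Q_out)) ln(V/V₀).
m = m₀ (V₀/V)^(Q_out/(Q_in−Q_out)) = 59.6 × (16.9/11.549)^(-1.8000) = 30.038 mol.
C = m/V = 30.038/11.549 = 2.6008 mol/m³.

2.60 mol/m³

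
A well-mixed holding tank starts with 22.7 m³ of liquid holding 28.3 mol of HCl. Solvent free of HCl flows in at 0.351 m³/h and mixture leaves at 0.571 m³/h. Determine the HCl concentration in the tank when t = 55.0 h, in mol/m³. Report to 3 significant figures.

0.370 mol/m³

Total volume: dV/dt = Q_in − Q_out = -0.22000 m³/h, so V(t) = 22.7 − 0.22000 t and V(55.0) = 10.600 m³.
Species balance (pure solvent in): dm/dt = −Q_out · m/V(t).
Separate: dm/m = −Q_out dt/V(t) ⇒ ln(m/m₀) = −(Q_out/(Q_in−Q_out)) ln(V/V₀).
m = m₀ (V₀/V)^(Q_out/(Q_in−Q_out)) = 28.3 × (22.7/10.600)^(-2.5955) = 3.9212 mol.
C = m/V = 3.9212/10.600 = 0.36992 mol/m³.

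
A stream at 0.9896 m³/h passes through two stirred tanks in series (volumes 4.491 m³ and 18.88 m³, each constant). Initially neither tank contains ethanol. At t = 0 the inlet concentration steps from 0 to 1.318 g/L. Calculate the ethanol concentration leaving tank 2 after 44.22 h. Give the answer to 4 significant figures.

Time constants: τᵢ = Vᵢ/Q for each well-mixed tank.
τ₁ = 4.491/0.9896 = 4.53820 h; τ₂ = 18.88/0.9896 = 19.0784 h.
Solving the cascade with C₁(0)=C₂(0)=0 gives C₂(t) = C_in[1 − (τ₁ e^(−t/τ₁) − τ₂ e^(−t/τ₂))/(τ₁ − τ₂)].
At t = 44.22: e^(−t/τ₁) = 5.86480e-05, e^(−t/τ₂) = 0.0984898.
C₂ = 1.318·[1 − (4.53820·5.86480e-05 − 19.0784·0.0984898)/(-14.5402)] = 1.318·0.870789 = 1.14770 g/L.

1.148 g/L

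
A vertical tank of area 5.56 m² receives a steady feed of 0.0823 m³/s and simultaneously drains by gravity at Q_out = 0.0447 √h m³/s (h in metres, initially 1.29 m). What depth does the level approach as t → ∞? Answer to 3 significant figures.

3.39 m

Level balance: A dh/dt = 0.0823 − 0.0447 √h. Setting dh/dt = 0:
Q_in = 0.0447 √h_ss ⇒ √h_ss = 0.0823/0.0447 = 1.8412.
h_ss = 1.8412² = 3.3899 m. (Since h₀ = 1.29 m < h_ss, the level will rise toward this value.)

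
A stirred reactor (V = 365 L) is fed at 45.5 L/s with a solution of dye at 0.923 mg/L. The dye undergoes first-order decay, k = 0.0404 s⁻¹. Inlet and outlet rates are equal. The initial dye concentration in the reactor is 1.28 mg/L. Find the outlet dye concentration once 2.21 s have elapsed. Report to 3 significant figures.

1.10 mg/L

Accumulation = in − out − consumed: V dC/dt = Q C_in − Q C − k V C.
dC/dt = (Q/V) C_in − (Q/V + k) C; effective rate a = Q/V + k = 0.12466 + 0.0404 = 0.16506 s⁻¹.
C_ss = Q C_in/(Q + kV) = 0.69708 mg/L; C(t) = C_ss + (C₀ − C_ss) e^(−a t).
C(2.21) = 0.69708 + (0.58292)·e^(−0.16506·2.21) = 0.69708 + (0.58292)·0.69435 = 1.1018 mg/L.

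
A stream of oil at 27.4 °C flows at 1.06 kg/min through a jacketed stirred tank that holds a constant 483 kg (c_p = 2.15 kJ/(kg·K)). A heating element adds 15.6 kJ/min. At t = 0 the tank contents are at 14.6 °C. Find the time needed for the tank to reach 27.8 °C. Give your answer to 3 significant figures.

First-law balance (no shaft work): M c_p dT/dt = ṁ c_p (T_in − T) + 15.6.
τ = M/ṁ = 455.66 min; T_ss = T_in + Q̇/(ṁ c_p) = 34.245 °C.
T(t) = T_ss + (T₀ − T_ss) e^(−t/τ). Set T = 27.8:
e^(−t/τ) = (27.8 − 34.245)/(14.6 − 34.245) = 0.32808
t = −455.66 · ln(0.32808) = 507.84 min.

508 min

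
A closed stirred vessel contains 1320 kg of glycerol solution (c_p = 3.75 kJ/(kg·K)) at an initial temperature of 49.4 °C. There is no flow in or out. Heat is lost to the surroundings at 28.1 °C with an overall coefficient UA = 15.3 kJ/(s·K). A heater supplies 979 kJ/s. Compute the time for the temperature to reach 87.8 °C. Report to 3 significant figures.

744 s

M c_p dT/dt = −UA(T − T_amb) + Q̇.
τ = M c_p/UA = 323.53 s; T_ss = T_amb + Q̇/UA = 28.1 + 979/15.3 = 92.087 °C.
T(t) = T_ss + (T₀ − T_ss)e^(−t/τ); set T = 87.8:
t = −τ ln[(T − T_ss)/(T₀ − T_ss)] = −323.53 · ln(0.10043) = 743.57 s.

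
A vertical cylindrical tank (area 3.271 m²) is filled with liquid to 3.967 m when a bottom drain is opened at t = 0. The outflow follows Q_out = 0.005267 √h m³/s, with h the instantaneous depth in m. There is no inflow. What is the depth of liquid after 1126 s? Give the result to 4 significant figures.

1.178 m

With no inflow, A dh/dt = −0.005267 √h.
∫ h^(−1/2) dh = −(0.005267/A) ∫ dt, giving 2√h = 2√h₀ − (0.005267/A) t.
√h = √3.967 − 0.005267·1126/(2·3.271) = 1.99173 − 0.906549 = 1.08518.
h = 1.08518² = 1.17762 m.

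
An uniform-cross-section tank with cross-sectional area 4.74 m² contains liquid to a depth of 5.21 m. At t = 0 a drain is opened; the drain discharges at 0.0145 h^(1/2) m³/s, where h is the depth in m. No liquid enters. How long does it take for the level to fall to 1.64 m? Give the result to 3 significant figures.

A dh/dt = −Q_out = −0.0145 √h.
This is separable: 2 d(√h)/dt = −0.0145/A, so √h = √h₀ − (0.0145/(2A)) t.
t = 2A(√h₀ − √h)/0.0145 = 2·4.74·(√5.21 − √1.64)/0.0145
  = 9.4800 × (2.2825 − 1.2806) / 0.0145 = 655.05 s.

655 s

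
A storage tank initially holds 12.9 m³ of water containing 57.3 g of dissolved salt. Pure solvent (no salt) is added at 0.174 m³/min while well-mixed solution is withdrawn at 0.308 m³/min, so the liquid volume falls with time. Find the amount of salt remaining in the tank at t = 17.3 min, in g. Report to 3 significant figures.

36.3 g

Let m(t) be the amount of salt. Volume: V(t) = V₀ + (Q_in − Q_out) t = 12.9 − 0.13400 t; V(17.3) = 10.582 m³.
Solute balance: dm/dt = 0 − Q_out C = −Q_out m/V(t).
Separate: dm/m = −Q_out dt/V(t) ⇒ ln(m/m₀) = −(Q_out/(Q_in−Q_out)) ln(V/V₀).
m = m₀ (V₀/V)^(Q_out/(Q_in−Q_out)) = 57.3 × (12.9/10.582)^(-2.2985) = 36.342 g.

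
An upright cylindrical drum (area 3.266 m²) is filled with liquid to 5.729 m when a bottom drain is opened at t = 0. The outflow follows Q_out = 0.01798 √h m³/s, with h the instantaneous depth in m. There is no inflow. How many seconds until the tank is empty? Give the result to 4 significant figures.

With no inflow, A dh/dt = −0.01798 √h.
This is separable: 2 d(√h)/dt = −0.01798/A, so √h = √h₀ − (0.01798/(2A)) t.
Set h = 0: 2√h₀ = (0.01798/A) t_empty ⇒ t_empty = 2A√h₀/0.01798.
t_empty = 2·3.266·√5.729/0.01798 = 6.53200·2.39353/0.01798 = 869.553 s.

869.6 s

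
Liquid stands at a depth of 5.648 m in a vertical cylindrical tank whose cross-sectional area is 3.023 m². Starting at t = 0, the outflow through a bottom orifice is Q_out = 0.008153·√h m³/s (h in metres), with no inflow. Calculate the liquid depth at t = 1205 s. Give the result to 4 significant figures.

0.5649 m

Unsteady balance on liquid volume: A dh/dt = −0.008153 √h.
This is separable: 2 d(√h)/dt = −0.008153/A, so √h = √h₀ − (0.008153/(2A)) t.
√h = √5.648 − 0.008153·1205/(2·3.023) = 2.37655 − 1.62494 = 0.751616.
h = 0.751616² = 0.564926 m.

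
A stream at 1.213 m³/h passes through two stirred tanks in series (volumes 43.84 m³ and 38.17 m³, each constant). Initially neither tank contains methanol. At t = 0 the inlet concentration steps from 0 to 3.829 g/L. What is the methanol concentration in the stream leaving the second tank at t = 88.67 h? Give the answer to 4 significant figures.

Species balance on tank i: dCᵢ/dt = (Cᵢ₋₁ − Cᵢ)/τᵢ with τᵢ = Vᵢ/Q.
τ₁ = 43.84/1.213 = 36.1418 h; τ₂ = 38.17/1.213 = 31.4674 h.
Tank 1: C₁ = C_in(1 − e^(−t/τ₁)). Tank 2 (τ₁ ≠ τ₂): C₂ = C_in[1 − (τ₁ e^(−t/τ₁) − τ₂ e^(−t/τ₂))/(τ₁ − τ₂)].
At t = 88.67: e^(−t/τ₁) = 0.0860014, e^(−t/τ₂) = 0.0597352.
C₂ = 3.829·[1 − (36.1418·0.0860014 − 31.4674·0.0597352)/(4.67436)] = 3.829·0.737177 = 2.82265 g/L.

2.823 g/L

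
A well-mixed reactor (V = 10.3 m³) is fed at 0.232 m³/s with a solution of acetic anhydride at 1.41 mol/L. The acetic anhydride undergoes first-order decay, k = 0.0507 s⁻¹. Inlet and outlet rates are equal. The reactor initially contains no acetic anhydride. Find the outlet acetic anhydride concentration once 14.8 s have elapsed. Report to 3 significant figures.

0.287 mol/L

Species balance: V dC/dt = Q C_in − Q C − k V C.
dC/dt = (Q/V) C_in − (Q/V + k) C; effective rate a = Q/V + k = 0.022524 + 0.0507 = 0.073224 s⁻¹.
C_ss = Q C_in/(Q + kV) = 0.43373 mol/L; C(t) = C_ss + (C₀ − C_ss) e^(−a t).
C(14.8) = 0.43373 + (-0.43373)·e^(−0.073224·14.8) = 0.43373 + (-0.43373)·0.33833 = 0.28698 mol/L.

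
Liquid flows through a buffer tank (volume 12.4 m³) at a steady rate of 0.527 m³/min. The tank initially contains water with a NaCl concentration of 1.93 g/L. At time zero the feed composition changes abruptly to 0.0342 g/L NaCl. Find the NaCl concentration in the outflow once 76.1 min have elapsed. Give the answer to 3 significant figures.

0.109 g/L

Accumulation = in − out for the solute gives V dC/dt = Q(C_in − C).
Time constant τ = V/Q = 12.4/0.527 = 23.529 min.
This is linear first-order; C(t) = C_in + (C₀ − C_in) e^(−t/τ).
C(76.1) = 0.0342 + (1.93 − 0.0342)·e^(−76.1/23.529) = 0.0342 + (1.8958)·0.039390 = 0.10888 g/L.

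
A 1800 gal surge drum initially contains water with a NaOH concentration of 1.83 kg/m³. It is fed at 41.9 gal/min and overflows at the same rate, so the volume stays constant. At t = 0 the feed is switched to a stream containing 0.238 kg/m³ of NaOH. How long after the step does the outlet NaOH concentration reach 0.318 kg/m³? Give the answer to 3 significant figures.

128 min

Mass balance on the solute (V constant): V dC/dt = Q(C_in − C), so τ = V/Q = 42.959 min.
C(t) = C_in + (C₀ − C_in) e^(−t/τ). Set C = 0.318 and solve for t:
e^(−t/τ) = (C − C_in)/(C₀ − C_in) = (0.318 − 0.238)/(1.83 − 0.238) = 0.050251
t = −τ ln(…) = 42.959 × 2.9907 = 128.48 min.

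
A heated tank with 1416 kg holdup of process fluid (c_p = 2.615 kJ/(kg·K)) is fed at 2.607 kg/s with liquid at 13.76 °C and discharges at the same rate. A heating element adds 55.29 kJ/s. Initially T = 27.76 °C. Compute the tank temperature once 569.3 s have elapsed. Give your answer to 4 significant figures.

23.94 °C

M c_p dT/dt = ṁ c_p (T_in − T) + Q̇.
τ = M/ṁ = 543.153 s; T_ss = T_in + Q̇/(ṁ c_p) = 13.76 + 55.29/(2.607·2.615) = 21.8702 °C.
T approaches T_ss exponentially: T(t) = T_ss + (T₀ − T_ss) e^(−t/τ).
T(569.3) = 21.8702 + (5.88976)·e^(−569.3/543.153) = 21.8702 + (5.88976)·0.350590 = 23.9351 °C.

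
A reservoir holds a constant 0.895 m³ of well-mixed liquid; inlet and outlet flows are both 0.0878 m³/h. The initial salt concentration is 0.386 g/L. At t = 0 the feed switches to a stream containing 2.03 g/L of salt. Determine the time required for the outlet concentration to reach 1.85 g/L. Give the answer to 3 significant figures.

Species balance: V dC/dt = Q(C_in − C) ⇒ τ = V/Q = 10.194 h.
C(t) = C_in + (C₀ − C_in) e^(−t/τ). Set C = 1.85 and solve for t:
e^(−t/τ) = (C − C_in)/(C₀ − C_in) = (1.85 − 2.03)/(0.386 − 2.03) = 0.10949
t = −τ ln(…) = 10.194 × 2.2119 = 22.548 h.

22.5 h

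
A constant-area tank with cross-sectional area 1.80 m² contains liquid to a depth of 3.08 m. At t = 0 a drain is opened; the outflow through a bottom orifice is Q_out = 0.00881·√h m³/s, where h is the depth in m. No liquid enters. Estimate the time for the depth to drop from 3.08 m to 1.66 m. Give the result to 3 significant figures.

With no inflow, A dh/dt = −0.00881 √h.
This is separable: 2 d(√h)/dt = −0.00881/A, so √h = √h₀ − (0.00881/(2A)) t.
t = 2A(√h₀ − √h)/0.00881 = 2·1.80·(√3.08 − √1.66)/0.00881
  = 3.6000 × (1.7550 − 1.2884) / 0.00881 = 190.66 s.

191 s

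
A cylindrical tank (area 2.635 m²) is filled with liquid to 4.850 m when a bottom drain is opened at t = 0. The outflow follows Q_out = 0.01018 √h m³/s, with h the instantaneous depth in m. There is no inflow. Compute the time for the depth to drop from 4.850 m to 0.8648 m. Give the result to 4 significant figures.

Mass balance (ρ constant): A dh/dt = −0.01018 √h.
This is separable: 2 d(√h)/dt = −0.01018/A, so √h = √h₀ − (0.01018/(2A)) t.
t = 2A(√h₀ − √h)/0.01018 = 2·2.635·(√4.850 − √0.8648)/0.01018
  = 5.27000 × (2.20227 − 0.929946) / 0.01018 = 658.660 s.

658.7 s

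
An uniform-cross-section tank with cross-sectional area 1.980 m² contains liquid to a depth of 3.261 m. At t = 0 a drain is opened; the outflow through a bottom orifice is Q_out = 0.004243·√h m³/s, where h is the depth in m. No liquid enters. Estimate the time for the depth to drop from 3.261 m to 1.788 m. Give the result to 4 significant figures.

437.4 s

Mass balance (ρ constant): A dh/dt = −0.004243 √h.
This is separable: 2 d(√h)/dt = −0.004243/A, so √h = √h₀ − (0.004243/(2A)) t.
t = 2A(√h₀ − √h)/0.004243 = 2·1.980·(√3.261 − √1.788)/0.004243
  = 3.96000 × (1.80582 − 1.33716) / 0.004243 = 437.404 s.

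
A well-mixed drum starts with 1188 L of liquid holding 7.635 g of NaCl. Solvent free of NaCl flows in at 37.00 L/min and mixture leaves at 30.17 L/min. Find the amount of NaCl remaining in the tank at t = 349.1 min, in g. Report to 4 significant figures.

0.05898 g

Total volume: dV/dt = Q_in − Q_out = 6.83000 L/min, so V(t) = 1188 + 6.83000 t and V(349.1) = 3572.35 L.
Species balance (pure solvent in): dm/dt = −Q_out · m/V(t).
dm/m = −Q_out dt/(V₀ + 6.83000 t); integrating gives ln(m/m₀) = −(Q_out/(Q_in−Q_out)) ln(V/V₀).
m = m₀ (V₀/V)^(Q_out/(Q_in−Q_out)) = 7.635 × (1188/3572.35)^(4.41728) = 0.0589850 g.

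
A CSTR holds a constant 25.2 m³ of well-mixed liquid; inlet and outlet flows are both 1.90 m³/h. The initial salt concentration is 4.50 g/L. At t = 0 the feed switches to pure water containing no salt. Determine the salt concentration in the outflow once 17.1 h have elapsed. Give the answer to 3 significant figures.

Mass balance on the solute (V constant): V dC/dt = Q(C_in − C).
So dC/dt = (C_in − C)/τ with τ = V/Q = 25.2/1.90 = 13.263 h.
C approaches C_in exponentially: C(t) = C_in + (C₀ − C_in) e^(−t/τ).
C(17.1) = 0 + (4.50 − 0)·e^(−17.1/13.263) = 0 + (4.5000)·0.27547 = 1.2396 g/L.

1.24 g/L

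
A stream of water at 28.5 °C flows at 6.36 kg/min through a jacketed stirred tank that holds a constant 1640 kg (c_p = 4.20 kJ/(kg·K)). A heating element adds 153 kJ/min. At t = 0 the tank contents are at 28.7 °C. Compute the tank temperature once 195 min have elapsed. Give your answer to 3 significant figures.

31.6 °C

Heat balance on the well-mixed liquid: M c_p dT/dt = ṁ c_p (T_in − T) + 153.
τ = M/ṁ = 257.86 min; T_ss = T_in + Q̇/(ṁ c_p) = 28.5 + 153/(6.36·4.20) = 34.228 °C.
Integrating: T(t) = T_ss + (T₀ − T_ss) e^(−t/τ).
T(195) = 34.228 + (-5.5278)·e^(−195/257.86) = 34.228 + (-5.5278)·0.46944 = 31.633 °C.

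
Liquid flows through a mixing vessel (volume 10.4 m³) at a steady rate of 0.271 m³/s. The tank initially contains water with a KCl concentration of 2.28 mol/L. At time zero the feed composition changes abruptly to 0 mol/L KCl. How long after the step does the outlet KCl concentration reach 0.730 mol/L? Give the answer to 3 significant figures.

Accumulation = in − out for the solute gives V dC/dt = Q(C_in − C), so τ = V/Q = 38.376 s.
C(t) = C_in + (C₀ − C_in) e^(−t/τ). Set C = 0.730 and solve for t:
e^(−t/τ) = (C − C_in)/(C₀ − C_in) = (0.730 − 0)/(2.28 − 0) = 0.32018
t = −τ ln(…) = 38.376 × 1.1389 = 43.706 s.

43.7 s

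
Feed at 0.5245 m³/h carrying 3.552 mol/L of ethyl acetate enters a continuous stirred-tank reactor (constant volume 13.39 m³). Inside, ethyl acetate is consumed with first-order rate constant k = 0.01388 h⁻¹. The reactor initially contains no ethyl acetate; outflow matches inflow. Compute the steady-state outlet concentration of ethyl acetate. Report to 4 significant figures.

Accumulation = in − out − consumed: V dC/dt = Q C_in − Q C − k V C.
Steady state (dC/dt = 0): C_ss = Q C_in/(Q + kV) = C_in/(1 + kV/Q).
C_ss = 0.5245·3.552/(0.5245 + 0.01388·13.39) = 1.86302/0.710353 = 2.62267 mol/L.

2.623 mol/L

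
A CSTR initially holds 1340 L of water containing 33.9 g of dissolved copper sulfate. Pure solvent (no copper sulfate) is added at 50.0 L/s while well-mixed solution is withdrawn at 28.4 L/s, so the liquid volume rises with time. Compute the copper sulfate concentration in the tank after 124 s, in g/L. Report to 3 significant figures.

Let m(t) be the amount of copper sulfate. Volume: V(t) = V₀ + (Q_in − Q_out) t = 1340 + 21.600 t; V(124) = 4018.4 L.
No copper sulfate enters, so dm/dt = −Q_out · (m/V).
Separate: dm/m = −Q_out dt/V(t) ⇒ ln(m/m₀) = −(Q_out/(Q_in−Q_out)) ln(V/V₀).
m = m₀ (V₀/V)^(Q_out/(Q_in−Q_out)) = 33.9 × (1340/4018.4)^(1.3148) = 8.0002 g.
C = m/V = 8.0002/4018.4 = 0.0019909 g/L.

0.00199 g/L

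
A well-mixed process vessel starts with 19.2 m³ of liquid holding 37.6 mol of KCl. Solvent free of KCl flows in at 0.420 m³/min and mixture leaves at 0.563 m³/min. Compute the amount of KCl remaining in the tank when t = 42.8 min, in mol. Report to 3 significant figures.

8.30 mol

Total volume: dV/dt = Q_in − Q_out = -0.14300 m³/min, so V(t) = 19.2 − 0.14300 t and V(42.8) = 13.080 m³.
Solute balance: dm/dt = 0 − Q_out C = −Q_out m/V(t).
Separate: dm/m = −Q_out dt/V(t) ⇒ ln(m/m₀) = −(Q_out/(Q_in−Q_out)) ln(V/V₀).
m = m₀ (V₀/V)^(Q_out/(Q_in−Q_out)) = 37.6 × (19.2/13.080)^(-3.9371) = 8.2957 mol.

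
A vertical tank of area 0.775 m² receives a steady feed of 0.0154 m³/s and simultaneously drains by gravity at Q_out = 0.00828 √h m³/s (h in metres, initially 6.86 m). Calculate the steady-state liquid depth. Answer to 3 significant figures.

A dh/dt = Q_in − 0.00828 √h. Steady state requires inflow = outflow:
Q_in = 0.00828 √h_ss ⇒ √h_ss = 0.0154/0.00828 = 1.8599.
h_ss = 1.8599² = 3.4592 m. (Since h₀ = 6.86 m > h_ss, the level will fall toward this value.)

3.46 m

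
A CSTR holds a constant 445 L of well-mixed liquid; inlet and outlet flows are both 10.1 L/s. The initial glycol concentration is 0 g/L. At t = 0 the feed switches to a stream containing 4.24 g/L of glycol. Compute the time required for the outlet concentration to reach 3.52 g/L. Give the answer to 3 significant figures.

78.1 s

Species balance: V dC/dt = Q(C_in − C) ⇒ τ = V/Q = 44.059 s.
C(t) = C_in + (C₀ − C_in) e^(−t/τ). Set C = 3.52 and solve for t:
e^(−t/τ) = (C − C_in)/(C₀ − C_in) = (3.52 − 4.24)/(0 − 4.24) = 0.16981
t = −τ ln(…) = 44.059 × 1.7731 = 78.120 s.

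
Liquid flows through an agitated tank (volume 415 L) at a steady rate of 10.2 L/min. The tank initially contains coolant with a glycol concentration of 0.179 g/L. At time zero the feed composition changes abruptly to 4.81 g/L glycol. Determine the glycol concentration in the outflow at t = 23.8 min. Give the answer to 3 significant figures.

2.23 g/L

Mass balance on the solute (V constant): V dC/dt = Q(C_in − C).
Rewrite as dC/dt + C/τ = C_in/τ, τ = V/Q = 40.686 min.
This is linear first-order; C(t) = C_in + (C₀ − C_in) e^(−t/τ).
C(23.8) = 4.81 + (0.179 − 4.81)·e^(−23.8/40.686) = 4.81 + (-4.6310)·0.55713 = 2.2299 g/L.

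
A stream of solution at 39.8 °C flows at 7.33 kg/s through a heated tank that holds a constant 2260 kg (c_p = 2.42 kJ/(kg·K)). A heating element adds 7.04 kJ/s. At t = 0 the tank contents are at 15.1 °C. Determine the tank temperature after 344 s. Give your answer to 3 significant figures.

32.0 °C

M c_p dT/dt = ṁ c_p (T_in − T) + Q̇.
τ = M/ṁ = 308.32 s; T_ss = T_in + Q̇/(ṁ c_p) = 39.8 + 7.04/(7.33·2.42) = 40.197 °C.
This is linear first-order; T(t) = T_ss + (T₀ − T_ss) e^(−t/τ).
T(344) = 40.197 + (-25.097)·e^(−344/308.32) = 40.197 + (-25.097)·0.32768 = 31.973 °C.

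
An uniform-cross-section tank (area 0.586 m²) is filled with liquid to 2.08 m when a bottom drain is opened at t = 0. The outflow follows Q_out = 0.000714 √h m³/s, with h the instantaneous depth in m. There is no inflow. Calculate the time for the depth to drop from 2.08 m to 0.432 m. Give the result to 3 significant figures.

1290 s

Mass balance (ρ constant): A dh/dt = −0.000714 √h.
Separate and integrate: 2(√h − √h₀) = −(0.000714/A) t.
t = 2A(√h₀ − √h)/0.000714 = 2·0.586·(√2.08 − √0.432)/0.000714
  = 1.1720 × (1.4422 − 0.65727) / 0.000714 = 1288.5 s.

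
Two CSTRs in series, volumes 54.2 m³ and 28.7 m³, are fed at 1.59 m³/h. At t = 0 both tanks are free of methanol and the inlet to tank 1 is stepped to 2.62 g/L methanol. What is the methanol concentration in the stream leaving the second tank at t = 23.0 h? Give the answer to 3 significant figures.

Time constants: τᵢ = Vᵢ/Q for each well-mixed tank.
τ₁ = 54.2/1.59 = 34.088 h; τ₂ = 28.7/1.59 = 18.050 h.
Tank 1: C₁ = C_in(1 − e^(−t/τ₁)). Tank 2 (τ₁ ≠ τ₂): C₂ = C_in[1 − (τ₁ e^(−t/τ₁) − τ₂ e^(−t/τ₂))/(τ₁ − τ₂)].
At t = 23.0: e^(−t/τ₁) = 0.50930, e^(−t/τ₂) = 0.27965.
C₂ = 2.62·[1 − (34.088·0.50930 − 18.050·0.27965)/(16.038)] = 2.62·0.23224 = 0.60846 g/L.

0.608 g/L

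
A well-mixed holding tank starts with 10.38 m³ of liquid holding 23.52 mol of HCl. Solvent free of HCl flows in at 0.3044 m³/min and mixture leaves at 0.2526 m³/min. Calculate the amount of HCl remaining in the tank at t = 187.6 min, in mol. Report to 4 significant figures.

0.9379 mol

Total volume: dV/dt = Q_in − Q_out = 0.0518000 m³/min, so V(t) = 10.38 + 0.0518000 t and V(187.6) = 20.0977 m³.
Solute balance: dm/dt = 0 − Q_out C = −Q_out m/V(t).
Separate: dm/m = −Q_out dt/V(t) ⇒ ln(m/m₀) = −(Q_out/(Q_in−Q_out)) ln(V/V₀).
m = m₀ (V₀/V)^(Q_out/(Q_in−Q_out)) = 23.52 × (10.38/20.0977)^(4.87645) = 0.937881 mol.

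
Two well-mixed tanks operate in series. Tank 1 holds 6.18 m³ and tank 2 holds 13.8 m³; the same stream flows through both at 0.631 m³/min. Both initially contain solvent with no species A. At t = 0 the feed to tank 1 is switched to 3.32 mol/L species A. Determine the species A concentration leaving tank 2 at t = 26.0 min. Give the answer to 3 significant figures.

Species balance on tank i: dCᵢ/dt = (Cᵢ₋₁ − Cᵢ)/τᵢ with τᵢ = Vᵢ/Q.
τ₁ = 6.18/0.631 = 9.7940 min; τ₂ = 13.8/0.631 = 21.870 min.
Solving the cascade with C₁(0)=C₂(0)=0 gives C₂(t) = C_in[1 − (τ₁ e^(−t/τ₁) − τ₂ e^(−t/τ₂))/(τ₁ − τ₂)].
At t = 26.0: e^(−t/τ₁) = 0.070320, e^(−t/τ₂) = 0.30457.
C₂ = 3.32·[1 − (9.7940·0.070320 − 21.870·0.30457)/(-12.076)] = 3.32·0.50544 = 1.6781 mol/L.

1.68 mol/L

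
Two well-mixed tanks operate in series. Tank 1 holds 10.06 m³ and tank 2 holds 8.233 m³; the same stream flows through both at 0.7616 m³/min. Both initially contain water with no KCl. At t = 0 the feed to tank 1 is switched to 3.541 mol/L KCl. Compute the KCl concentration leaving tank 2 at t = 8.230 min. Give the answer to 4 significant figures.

0.5369 mol/L

Time constants: τᵢ = Vᵢ/Q for each well-mixed tank.
τ₁ = 10.06/0.7616 = 13.2090 min; τ₂ = 8.233/0.7616 = 10.8101 min.
Solving the cascade with C₁(0)=C₂(0)=0 gives C₂(t) = C_in[1 − (τ₁ e^(−t/τ₁) − τ₂ e^(−t/τ₂))/(τ₁ − τ₂)].
At t = 8.230: e^(−t/τ₁) = 0.536302, e^(−t/τ₂) = 0.467048.
C₂ = 3.541·[1 − (13.2090·0.536302 − 10.8101·0.467048)/(2.39890)] = 3.541·0.151622 = 0.536895 mol/L.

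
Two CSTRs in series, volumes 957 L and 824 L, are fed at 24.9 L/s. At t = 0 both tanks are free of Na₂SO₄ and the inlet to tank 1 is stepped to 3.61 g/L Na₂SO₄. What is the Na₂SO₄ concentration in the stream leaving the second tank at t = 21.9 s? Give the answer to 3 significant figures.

Time constants: τᵢ = Vᵢ/Q for each well-mixed tank.
τ₁ = 957/24.9 = 38.434 s; τ₂ = 824/24.9 = 33.092 s.
Solving the cascade with C₁(0)=C₂(0)=0 gives C₂(t) = C_in[1 − (τ₁ e^(−t/τ₁) − τ₂ e^(−t/τ₂))/(τ₁ − τ₂)].
At t = 21.9: e^(−t/τ₁) = 0.56563, e^(−t/τ₂) = 0.51593.
C₂ = 3.61·[1 − (38.434·0.56563 − 33.092·0.51593)/(5.3414)] = 3.61·0.12644 = 0.45645 g/L.

0.456 g/L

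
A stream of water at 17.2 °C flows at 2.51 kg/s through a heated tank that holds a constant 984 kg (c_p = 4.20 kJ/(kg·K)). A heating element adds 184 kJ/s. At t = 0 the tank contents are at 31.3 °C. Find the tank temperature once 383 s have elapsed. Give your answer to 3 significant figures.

M c_p dT/dt = ṁ c_p (T_in − T) + Q̇.
τ = M/ṁ = 392.03 s; T_ss = T_in + Q̇/(ṁ c_p) = 17.2 + 184/(2.51·4.20) = 34.654 °C.
Integrating: T(t) = T_ss + (T₀ − T_ss) e^(−t/τ).
T(383) = 34.654 + (-3.3540)·e^(−383/392.03) = 34.654 + (-3.3540)·0.37645 = 33.391 °C.

33.4 °C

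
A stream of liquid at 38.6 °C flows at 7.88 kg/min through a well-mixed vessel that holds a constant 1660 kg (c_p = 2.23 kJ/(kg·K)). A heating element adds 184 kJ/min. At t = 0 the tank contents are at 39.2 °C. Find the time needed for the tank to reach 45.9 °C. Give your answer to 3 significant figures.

M c_p dT/dt = ṁ c_p (T_in − T) + Q̇.
τ = M/ṁ = 210.66 min; T_ss = T_in + Q̇/(ṁ c_p) = 49.071 °C.
T(t) = T_ss + (T₀ − T_ss) e^(−t/τ). Set T = 45.9:
e^(−t/τ) = (45.9 − 49.071)/(39.2 − 49.071) = 0.32124
t = −210.66 · ln(0.32124) = 239.22 min.

239 min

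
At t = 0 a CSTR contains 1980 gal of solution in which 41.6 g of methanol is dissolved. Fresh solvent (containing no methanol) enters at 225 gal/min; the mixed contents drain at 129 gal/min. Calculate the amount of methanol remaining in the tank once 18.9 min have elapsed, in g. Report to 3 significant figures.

Let m(t) be the amount of methanol. Volume: V(t) = V₀ + (Q_in − Q_out) t = 1980 + 96.000 t; V(18.9) = 3794.4 gal.
Species balance (pure solvent in): dm/dt = −Q_out · m/V(t).
dm/m = −Q_out dt/(V₀ + 96.000 t); integrating gives ln(m/m₀) = −(Q_out/(Q_in−Q_out)) ln(V/V₀).
m = m₀ (V₀/V)^(Q_out/(Q_in−Q_out)) = 41.6 × (1980/3794.4)^(1.3438) = 17.359 g.

17.4 g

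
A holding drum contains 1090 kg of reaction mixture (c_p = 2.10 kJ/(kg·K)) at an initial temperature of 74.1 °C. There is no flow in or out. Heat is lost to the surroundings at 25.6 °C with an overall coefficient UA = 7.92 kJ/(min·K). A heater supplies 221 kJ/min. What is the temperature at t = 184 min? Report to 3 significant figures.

Unsteady energy balance on the tank contents: M c_p dT/dt = −UA(T − T_amb) + Q̇.
dT/dt = (T_ss − T)/τ with T_ss = T_amb + Q̇/UA = 25.6 + 221/7.92 = 53.504 °C, τ = M c_p/UA = 1090·2.10/7.92 = 289.02 min.
T approaches T_ss exponentially: T(t) = T_ss + (T₀ − T_ss) e^(−t/τ).
T(184) = 53.504 + (20.596)·0.52906 = 64.401 °C.

64.4 °C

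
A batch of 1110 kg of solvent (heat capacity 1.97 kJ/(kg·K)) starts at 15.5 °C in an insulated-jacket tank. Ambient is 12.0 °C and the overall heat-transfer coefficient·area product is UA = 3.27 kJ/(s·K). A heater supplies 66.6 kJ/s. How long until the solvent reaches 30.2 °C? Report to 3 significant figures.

M c_p dT/dt = −UA(T − T_amb) + Q̇.
τ = M c_p/UA = 668.72 s; T_ss = T_amb + Q̇/UA = 12.0 + 66.6/3.27 = 32.367 °C.
T(t) = T_ss + (T₀ − T_ss)e^(−t/τ); set T = 30.2:
t = −τ ln[(T − T_ss)/(T₀ − T_ss)] = −668.72 · ln(0.12847) = 1372.2 s.

1370 s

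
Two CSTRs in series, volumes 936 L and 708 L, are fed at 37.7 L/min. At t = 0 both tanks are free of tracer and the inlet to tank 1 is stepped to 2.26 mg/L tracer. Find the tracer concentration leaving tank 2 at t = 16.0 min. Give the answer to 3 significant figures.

0.383 mg/L

Species balance on tank i: dCᵢ/dt = (Cᵢ₋₁ − Cᵢ)/τᵢ with τᵢ = Vᵢ/Q.
τ₁ = 936/37.7 = 24.828 min; τ₂ = 708/37.7 = 18.780 min.
Tank 1: C₁ = C_in(1 − e^(−t/τ₁)). Tank 2 (τ₁ ≠ τ₂): C₂ = C_in[1 − (τ₁ e^(−t/τ₁) − τ₂ e^(−t/τ₂))/(τ₁ − τ₂)].
At t = 16.0: e^(−t/τ₁) = 0.52495, e^(−t/τ₂) = 0.42657.
C₂ = 2.26·[1 − (24.828·0.52495 − 18.780·0.42657)/(6.0477)] = 2.26·0.16954 = 0.38316 mg/L.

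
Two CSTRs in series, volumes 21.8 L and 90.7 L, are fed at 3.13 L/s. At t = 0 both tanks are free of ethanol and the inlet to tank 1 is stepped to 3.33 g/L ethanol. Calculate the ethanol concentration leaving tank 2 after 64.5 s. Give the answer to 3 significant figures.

Each tank obeys Vᵢ dCᵢ/dt = Q(Cᵢ₋₁ − Cᵢ), so τᵢ = Vᵢ/Q.
τ₁ = 21.8/3.13 = 6.9649 s; τ₂ = 90.7/3.13 = 28.978 s.
Solving the cascade with C₁(0)=C₂(0)=0 gives C₂(t) = C_in[1 − (τ₁ e^(−t/τ₁) − τ₂ e^(−t/τ₂))/(τ₁ − τ₂)].
At t = 64.5: e^(−t/τ₁) = 9.5081e-05, e^(−t/τ₂) = 0.10798.
C₂ = 3.33·[1 − (6.9649·9.5081e-05 − 28.978·0.10798)/(-22.013)] = 3.33·0.85789 = 2.8568 g/L.

2.86 g/L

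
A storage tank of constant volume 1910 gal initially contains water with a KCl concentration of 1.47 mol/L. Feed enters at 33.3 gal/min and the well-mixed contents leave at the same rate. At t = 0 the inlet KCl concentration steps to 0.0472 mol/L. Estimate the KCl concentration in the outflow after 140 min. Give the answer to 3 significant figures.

Transient balance on the dissolved component: V dC/dt = Q(C_in − C).
So dC/dt = (C_in − C)/τ with τ = V/Q = 1910/33.3 = 57.357 min.
C approaches C_in exponentially: C(t) = C_in + (C₀ − C_in) e^(−t/τ).
C(140) = 0.0472 + (1.47 − 0.0472)·e^(−140/57.357) = 0.0472 + (1.4228)·0.087088 = 0.17111 mol/L.

0.171 mol/L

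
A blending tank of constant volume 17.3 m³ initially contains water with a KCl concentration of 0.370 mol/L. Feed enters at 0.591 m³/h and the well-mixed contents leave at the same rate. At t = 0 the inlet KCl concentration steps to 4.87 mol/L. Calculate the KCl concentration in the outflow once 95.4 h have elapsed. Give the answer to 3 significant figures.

Accumulation = in − out for the solute gives V dC/dt = Q(C_in − C).
Rewrite as dC/dt + C/τ = C_in/τ, τ = V/Q = 29.272 h.
Solution: C(t) = C_in + (C₀ − C_in) e^(−t/τ).
C(95.4) = 4.87 + (0.370 − 4.87)·e^(−95.4/29.272) = 4.87 + (-4.5000)·0.038425 = 4.6971 mol/L.

4.70 mol/L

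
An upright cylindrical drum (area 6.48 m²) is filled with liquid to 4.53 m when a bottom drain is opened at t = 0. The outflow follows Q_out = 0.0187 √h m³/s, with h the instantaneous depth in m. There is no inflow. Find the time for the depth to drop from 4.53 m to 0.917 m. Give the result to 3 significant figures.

A dh/dt = −Q_out = −0.0187 √h.
Separate and integrate: 2(√h − √h₀) = −(0.0187/A) t.
t = 2A(√h₀ − √h)/0.0187 = 2·6.48·(√4.53 − √0.917)/0.0187
  = 12.960 × (2.1284 − 0.95760) / 0.0187 = 811.41 s.

811 s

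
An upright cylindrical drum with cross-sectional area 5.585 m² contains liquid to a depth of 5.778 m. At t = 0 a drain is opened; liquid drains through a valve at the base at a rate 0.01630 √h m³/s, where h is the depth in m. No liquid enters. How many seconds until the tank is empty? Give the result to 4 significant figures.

With no inflow, A dh/dt = −0.01630 √h.
Separate and integrate: 2(√h − √h₀) = −(0.01630/A) t.
Set h = 0: 2√h₀ = (0.01630/A) t_empty ⇒ t_empty = 2A√h₀/0.01630.
t_empty = 2·5.585·√5.778/0.01630 = 11.1700·2.40375/0.01630 = 1647.23 s.

1647 s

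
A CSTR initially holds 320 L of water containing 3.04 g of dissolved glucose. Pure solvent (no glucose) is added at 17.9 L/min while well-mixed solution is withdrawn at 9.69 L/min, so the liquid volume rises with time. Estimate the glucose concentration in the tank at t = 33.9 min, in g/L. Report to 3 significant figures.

0.00243 g/L

Let m(t) be the amount of glucose. Volume: V(t) = V₀ + (Q_in − Q_out) t = 320 + 8.2100 t; V(33.9) = 598.32 L.
Solute balance: dm/dt = 0 − Q_out C = −Q_out m/V(t).
Separate: dm/m = −Q_out dt/V(t) ⇒ ln(m/m₀) = −(Q_out/(Q_in−Q_out)) ln(V/V₀).
m = m₀ (V₀/V)^(Q_out/(Q_in−Q_out)) = 3.04 × (320/598.32)^(1.1803) = 1.4524 g.
C = m/V = 1.4524/598.32 = 0.0024275 g/L.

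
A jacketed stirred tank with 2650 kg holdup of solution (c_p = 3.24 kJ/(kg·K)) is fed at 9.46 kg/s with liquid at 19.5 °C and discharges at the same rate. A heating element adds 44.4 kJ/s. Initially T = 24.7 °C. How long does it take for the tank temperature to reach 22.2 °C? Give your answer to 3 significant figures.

308 s

Unsteady energy balance on the tank contents: M c_p dT/dt = ṁ c_p (T_in − T) + 44.4.
τ = M/ṁ = 280.13 s; T_ss = T_in + Q̇/(ṁ c_p) = 20.949 °C.
T(t) = T_ss + (T₀ − T_ss) e^(−t/τ). Set T = 22.2:
e^(−t/τ) = (22.2 − 20.949)/(24.7 − 20.949) = 0.33358
t = −280.13 · ln(0.33358) = 307.54 s.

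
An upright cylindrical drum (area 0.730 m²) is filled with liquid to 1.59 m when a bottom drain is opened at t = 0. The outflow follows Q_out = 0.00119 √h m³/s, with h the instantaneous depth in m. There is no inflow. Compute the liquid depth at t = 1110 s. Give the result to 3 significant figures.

Mass balance (ρ constant): A dh/dt = −0.00119 √h.
∫ h^(−1/2) dh = −(0.00119/A) ∫ dt, giving 2√h = 2√h₀ − (0.00119/A) t.
√h = √1.59 − 0.00119·1110/(2·0.730) = 1.2610 − 0.90473 = 0.35623.
h = 0.35623² = 0.12690 m.

0.127 m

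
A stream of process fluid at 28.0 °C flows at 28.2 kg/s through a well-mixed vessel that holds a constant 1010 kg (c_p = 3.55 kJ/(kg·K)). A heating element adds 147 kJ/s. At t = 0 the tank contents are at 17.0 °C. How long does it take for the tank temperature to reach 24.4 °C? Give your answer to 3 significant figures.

32.2 s

M c_p dT/dt = ṁ c_p (T_in − T) + Q̇.
τ = M/ṁ = 35.816 s; T_ss = T_in + Q̇/(ṁ c_p) = 29.468 °C.
T(t) = T_ss + (T₀ − T_ss) e^(−t/τ). Set T = 24.4:
e^(−t/τ) = (24.4 − 29.468)/(17.0 − 29.468) = 0.40650
t = −35.816 · ln(0.40650) = 32.240 s.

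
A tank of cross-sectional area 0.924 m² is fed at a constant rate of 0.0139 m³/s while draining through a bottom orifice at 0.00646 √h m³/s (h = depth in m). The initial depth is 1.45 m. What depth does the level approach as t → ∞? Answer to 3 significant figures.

4.63 m

A dh/dt = Q_in − 0.00646 √h. Steady state requires inflow = outflow:
Q_in = 0.00646 √h_ss ⇒ √h_ss = 0.0139/0.00646 = 2.1517.
h_ss = 2.1517² = 4.6298 m. (Since h₀ = 1.45 m < h_ss, the level will rise toward this value.)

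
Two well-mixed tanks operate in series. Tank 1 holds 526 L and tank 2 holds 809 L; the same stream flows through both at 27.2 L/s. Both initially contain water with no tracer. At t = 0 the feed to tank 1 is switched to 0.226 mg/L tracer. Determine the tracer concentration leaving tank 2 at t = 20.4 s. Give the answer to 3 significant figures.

0.0469 mg/L

Each tank obeys Vᵢ dCᵢ/dt = Q(Cᵢ₋₁ − Cᵢ), so τᵢ = Vᵢ/Q.
τ₁ = 526/27.2 = 19.338 s; τ₂ = 809/27.2 = 29.743 s.
Tank 1: C₁ = C_in(1 − e^(−t/τ₁)). Tank 2 (τ₁ ≠ τ₂): C₂ = C_in[1 − (τ₁ e^(−t/τ₁) − τ₂ e^(−t/τ₂))/(τ₁ − τ₂)].
At t = 20.4: e^(−t/τ₁) = 0.34823, e^(−t/τ₂) = 0.50364.
C₂ = 0.226·[1 − (19.338·0.34823 − 29.743·0.50364)/(-10.404)] = 0.226·0.20748 = 0.046891 mg/L.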